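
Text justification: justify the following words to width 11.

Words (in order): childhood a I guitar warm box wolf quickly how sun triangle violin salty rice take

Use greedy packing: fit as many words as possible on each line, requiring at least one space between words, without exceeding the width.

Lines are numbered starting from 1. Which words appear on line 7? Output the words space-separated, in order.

Answer: triangle

Derivation:
Line 1: ['childhood', 'a'] (min_width=11, slack=0)
Line 2: ['I', 'guitar'] (min_width=8, slack=3)
Line 3: ['warm', 'box'] (min_width=8, slack=3)
Line 4: ['wolf'] (min_width=4, slack=7)
Line 5: ['quickly', 'how'] (min_width=11, slack=0)
Line 6: ['sun'] (min_width=3, slack=8)
Line 7: ['triangle'] (min_width=8, slack=3)
Line 8: ['violin'] (min_width=6, slack=5)
Line 9: ['salty', 'rice'] (min_width=10, slack=1)
Line 10: ['take'] (min_width=4, slack=7)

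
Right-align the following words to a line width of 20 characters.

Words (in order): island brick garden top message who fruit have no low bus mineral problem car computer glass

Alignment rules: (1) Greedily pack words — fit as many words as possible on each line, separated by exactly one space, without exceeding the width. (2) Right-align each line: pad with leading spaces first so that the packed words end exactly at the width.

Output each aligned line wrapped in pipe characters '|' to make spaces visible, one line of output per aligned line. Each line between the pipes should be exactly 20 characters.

Line 1: ['island', 'brick', 'garden'] (min_width=19, slack=1)
Line 2: ['top', 'message', 'who'] (min_width=15, slack=5)
Line 3: ['fruit', 'have', 'no', 'low'] (min_width=17, slack=3)
Line 4: ['bus', 'mineral', 'problem'] (min_width=19, slack=1)
Line 5: ['car', 'computer', 'glass'] (min_width=18, slack=2)

Answer: | island brick garden|
|     top message who|
|   fruit have no low|
| bus mineral problem|
|  car computer glass|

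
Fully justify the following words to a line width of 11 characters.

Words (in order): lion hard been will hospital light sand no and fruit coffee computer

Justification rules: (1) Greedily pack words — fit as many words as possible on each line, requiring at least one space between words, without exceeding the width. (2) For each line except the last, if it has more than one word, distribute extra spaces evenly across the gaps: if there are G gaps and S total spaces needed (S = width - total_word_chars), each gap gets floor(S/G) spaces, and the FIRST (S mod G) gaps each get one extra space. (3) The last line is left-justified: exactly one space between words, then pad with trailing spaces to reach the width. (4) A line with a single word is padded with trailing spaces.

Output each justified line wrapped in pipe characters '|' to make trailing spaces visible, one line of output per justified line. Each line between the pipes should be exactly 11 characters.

Answer: |lion   hard|
|been   will|
|hospital   |
|light  sand|
|no      and|
|fruit      |
|coffee     |
|computer   |

Derivation:
Line 1: ['lion', 'hard'] (min_width=9, slack=2)
Line 2: ['been', 'will'] (min_width=9, slack=2)
Line 3: ['hospital'] (min_width=8, slack=3)
Line 4: ['light', 'sand'] (min_width=10, slack=1)
Line 5: ['no', 'and'] (min_width=6, slack=5)
Line 6: ['fruit'] (min_width=5, slack=6)
Line 7: ['coffee'] (min_width=6, slack=5)
Line 8: ['computer'] (min_width=8, slack=3)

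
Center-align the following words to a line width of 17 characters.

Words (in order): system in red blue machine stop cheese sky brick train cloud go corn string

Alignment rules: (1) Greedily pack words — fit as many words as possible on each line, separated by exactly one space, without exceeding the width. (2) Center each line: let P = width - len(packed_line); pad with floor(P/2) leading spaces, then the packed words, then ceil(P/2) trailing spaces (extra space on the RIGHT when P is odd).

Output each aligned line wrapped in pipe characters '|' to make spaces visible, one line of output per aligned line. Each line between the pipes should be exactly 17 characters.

Line 1: ['system', 'in', 'red'] (min_width=13, slack=4)
Line 2: ['blue', 'machine', 'stop'] (min_width=17, slack=0)
Line 3: ['cheese', 'sky', 'brick'] (min_width=16, slack=1)
Line 4: ['train', 'cloud', 'go'] (min_width=14, slack=3)
Line 5: ['corn', 'string'] (min_width=11, slack=6)

Answer: |  system in red  |
|blue machine stop|
|cheese sky brick |
| train cloud go  |
|   corn string   |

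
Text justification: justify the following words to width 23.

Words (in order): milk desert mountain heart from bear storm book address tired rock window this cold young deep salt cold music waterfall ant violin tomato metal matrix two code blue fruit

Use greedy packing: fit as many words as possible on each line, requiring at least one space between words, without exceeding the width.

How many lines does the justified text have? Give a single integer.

Line 1: ['milk', 'desert', 'mountain'] (min_width=20, slack=3)
Line 2: ['heart', 'from', 'bear', 'storm'] (min_width=21, slack=2)
Line 3: ['book', 'address', 'tired', 'rock'] (min_width=23, slack=0)
Line 4: ['window', 'this', 'cold', 'young'] (min_width=22, slack=1)
Line 5: ['deep', 'salt', 'cold', 'music'] (min_width=20, slack=3)
Line 6: ['waterfall', 'ant', 'violin'] (min_width=20, slack=3)
Line 7: ['tomato', 'metal', 'matrix', 'two'] (min_width=23, slack=0)
Line 8: ['code', 'blue', 'fruit'] (min_width=15, slack=8)
Total lines: 8

Answer: 8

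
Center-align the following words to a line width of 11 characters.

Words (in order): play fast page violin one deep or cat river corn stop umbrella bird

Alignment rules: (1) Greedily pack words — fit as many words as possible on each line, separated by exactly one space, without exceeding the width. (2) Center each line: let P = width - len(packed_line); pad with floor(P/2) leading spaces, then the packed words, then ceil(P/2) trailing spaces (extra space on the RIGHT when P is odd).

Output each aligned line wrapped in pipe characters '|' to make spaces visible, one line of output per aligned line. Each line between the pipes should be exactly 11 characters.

Answer: | play fast |
|page violin|
|one deep or|
| cat river |
| corn stop |
| umbrella  |
|   bird    |

Derivation:
Line 1: ['play', 'fast'] (min_width=9, slack=2)
Line 2: ['page', 'violin'] (min_width=11, slack=0)
Line 3: ['one', 'deep', 'or'] (min_width=11, slack=0)
Line 4: ['cat', 'river'] (min_width=9, slack=2)
Line 5: ['corn', 'stop'] (min_width=9, slack=2)
Line 6: ['umbrella'] (min_width=8, slack=3)
Line 7: ['bird'] (min_width=4, slack=7)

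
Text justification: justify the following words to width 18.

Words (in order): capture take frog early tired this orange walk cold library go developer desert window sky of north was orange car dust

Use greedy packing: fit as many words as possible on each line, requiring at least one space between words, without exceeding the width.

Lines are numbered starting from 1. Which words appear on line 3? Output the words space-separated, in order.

Answer: orange walk cold

Derivation:
Line 1: ['capture', 'take', 'frog'] (min_width=17, slack=1)
Line 2: ['early', 'tired', 'this'] (min_width=16, slack=2)
Line 3: ['orange', 'walk', 'cold'] (min_width=16, slack=2)
Line 4: ['library', 'go'] (min_width=10, slack=8)
Line 5: ['developer', 'desert'] (min_width=16, slack=2)
Line 6: ['window', 'sky', 'of'] (min_width=13, slack=5)
Line 7: ['north', 'was', 'orange'] (min_width=16, slack=2)
Line 8: ['car', 'dust'] (min_width=8, slack=10)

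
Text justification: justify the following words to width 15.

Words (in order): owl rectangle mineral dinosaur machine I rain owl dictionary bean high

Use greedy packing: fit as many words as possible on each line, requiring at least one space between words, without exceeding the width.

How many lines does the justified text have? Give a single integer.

Answer: 6

Derivation:
Line 1: ['owl', 'rectangle'] (min_width=13, slack=2)
Line 2: ['mineral'] (min_width=7, slack=8)
Line 3: ['dinosaur'] (min_width=8, slack=7)
Line 4: ['machine', 'I', 'rain'] (min_width=14, slack=1)
Line 5: ['owl', 'dictionary'] (min_width=14, slack=1)
Line 6: ['bean', 'high'] (min_width=9, slack=6)
Total lines: 6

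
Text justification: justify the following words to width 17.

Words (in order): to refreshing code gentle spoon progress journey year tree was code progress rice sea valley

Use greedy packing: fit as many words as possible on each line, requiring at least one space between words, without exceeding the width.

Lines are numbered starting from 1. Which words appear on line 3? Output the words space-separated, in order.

Answer: progress journey

Derivation:
Line 1: ['to', 'refreshing'] (min_width=13, slack=4)
Line 2: ['code', 'gentle', 'spoon'] (min_width=17, slack=0)
Line 3: ['progress', 'journey'] (min_width=16, slack=1)
Line 4: ['year', 'tree', 'was'] (min_width=13, slack=4)
Line 5: ['code', 'progress'] (min_width=13, slack=4)
Line 6: ['rice', 'sea', 'valley'] (min_width=15, slack=2)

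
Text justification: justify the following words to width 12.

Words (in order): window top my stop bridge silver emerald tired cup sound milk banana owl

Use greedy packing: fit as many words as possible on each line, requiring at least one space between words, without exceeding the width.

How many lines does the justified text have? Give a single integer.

Line 1: ['window', 'top'] (min_width=10, slack=2)
Line 2: ['my', 'stop'] (min_width=7, slack=5)
Line 3: ['bridge'] (min_width=6, slack=6)
Line 4: ['silver'] (min_width=6, slack=6)
Line 5: ['emerald'] (min_width=7, slack=5)
Line 6: ['tired', 'cup'] (min_width=9, slack=3)
Line 7: ['sound', 'milk'] (min_width=10, slack=2)
Line 8: ['banana', 'owl'] (min_width=10, slack=2)
Total lines: 8

Answer: 8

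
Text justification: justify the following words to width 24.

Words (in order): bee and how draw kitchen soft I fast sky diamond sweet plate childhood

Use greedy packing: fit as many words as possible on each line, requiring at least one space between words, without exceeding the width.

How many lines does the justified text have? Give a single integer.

Answer: 3

Derivation:
Line 1: ['bee', 'and', 'how', 'draw', 'kitchen'] (min_width=24, slack=0)
Line 2: ['soft', 'I', 'fast', 'sky', 'diamond'] (min_width=23, slack=1)
Line 3: ['sweet', 'plate', 'childhood'] (min_width=21, slack=3)
Total lines: 3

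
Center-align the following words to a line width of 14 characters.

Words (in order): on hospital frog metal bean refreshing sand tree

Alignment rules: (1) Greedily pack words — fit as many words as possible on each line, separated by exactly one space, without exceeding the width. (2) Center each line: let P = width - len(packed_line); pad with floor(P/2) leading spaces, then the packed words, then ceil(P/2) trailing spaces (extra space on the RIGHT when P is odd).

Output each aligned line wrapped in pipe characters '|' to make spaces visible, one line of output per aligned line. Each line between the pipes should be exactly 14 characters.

Answer: | on hospital  |
|  frog metal  |
|     bean     |
|  refreshing  |
|  sand tree   |

Derivation:
Line 1: ['on', 'hospital'] (min_width=11, slack=3)
Line 2: ['frog', 'metal'] (min_width=10, slack=4)
Line 3: ['bean'] (min_width=4, slack=10)
Line 4: ['refreshing'] (min_width=10, slack=4)
Line 5: ['sand', 'tree'] (min_width=9, slack=5)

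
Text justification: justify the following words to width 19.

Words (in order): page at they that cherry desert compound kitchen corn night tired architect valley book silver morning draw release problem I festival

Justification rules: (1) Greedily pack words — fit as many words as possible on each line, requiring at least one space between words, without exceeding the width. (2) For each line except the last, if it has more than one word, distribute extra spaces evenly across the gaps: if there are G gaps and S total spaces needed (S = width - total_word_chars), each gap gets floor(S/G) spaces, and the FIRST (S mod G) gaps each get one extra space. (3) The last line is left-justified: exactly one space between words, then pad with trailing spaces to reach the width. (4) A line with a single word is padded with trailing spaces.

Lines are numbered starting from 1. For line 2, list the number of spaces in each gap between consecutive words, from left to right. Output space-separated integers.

Answer: 7

Derivation:
Line 1: ['page', 'at', 'they', 'that'] (min_width=17, slack=2)
Line 2: ['cherry', 'desert'] (min_width=13, slack=6)
Line 3: ['compound', 'kitchen'] (min_width=16, slack=3)
Line 4: ['corn', 'night', 'tired'] (min_width=16, slack=3)
Line 5: ['architect', 'valley'] (min_width=16, slack=3)
Line 6: ['book', 'silver', 'morning'] (min_width=19, slack=0)
Line 7: ['draw', 'release'] (min_width=12, slack=7)
Line 8: ['problem', 'I', 'festival'] (min_width=18, slack=1)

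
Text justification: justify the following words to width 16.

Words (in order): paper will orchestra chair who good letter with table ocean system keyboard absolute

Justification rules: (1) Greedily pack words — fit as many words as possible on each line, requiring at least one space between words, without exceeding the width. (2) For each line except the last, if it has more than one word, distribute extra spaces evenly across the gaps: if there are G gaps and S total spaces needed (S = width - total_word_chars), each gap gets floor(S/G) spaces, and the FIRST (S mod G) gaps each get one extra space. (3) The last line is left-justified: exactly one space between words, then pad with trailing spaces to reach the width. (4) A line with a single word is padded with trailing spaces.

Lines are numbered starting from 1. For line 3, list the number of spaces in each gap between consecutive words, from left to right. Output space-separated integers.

Answer: 2 1

Derivation:
Line 1: ['paper', 'will'] (min_width=10, slack=6)
Line 2: ['orchestra', 'chair'] (min_width=15, slack=1)
Line 3: ['who', 'good', 'letter'] (min_width=15, slack=1)
Line 4: ['with', 'table', 'ocean'] (min_width=16, slack=0)
Line 5: ['system', 'keyboard'] (min_width=15, slack=1)
Line 6: ['absolute'] (min_width=8, slack=8)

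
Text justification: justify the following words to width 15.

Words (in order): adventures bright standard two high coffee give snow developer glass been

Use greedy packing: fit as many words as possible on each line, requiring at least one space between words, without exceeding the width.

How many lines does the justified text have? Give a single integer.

Answer: 6

Derivation:
Line 1: ['adventures'] (min_width=10, slack=5)
Line 2: ['bright', 'standard'] (min_width=15, slack=0)
Line 3: ['two', 'high', 'coffee'] (min_width=15, slack=0)
Line 4: ['give', 'snow'] (min_width=9, slack=6)
Line 5: ['developer', 'glass'] (min_width=15, slack=0)
Line 6: ['been'] (min_width=4, slack=11)
Total lines: 6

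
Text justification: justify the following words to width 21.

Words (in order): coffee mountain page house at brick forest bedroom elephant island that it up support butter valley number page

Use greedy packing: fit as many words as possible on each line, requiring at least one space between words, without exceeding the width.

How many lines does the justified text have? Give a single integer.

Answer: 6

Derivation:
Line 1: ['coffee', 'mountain', 'page'] (min_width=20, slack=1)
Line 2: ['house', 'at', 'brick', 'forest'] (min_width=21, slack=0)
Line 3: ['bedroom', 'elephant'] (min_width=16, slack=5)
Line 4: ['island', 'that', 'it', 'up'] (min_width=17, slack=4)
Line 5: ['support', 'butter', 'valley'] (min_width=21, slack=0)
Line 6: ['number', 'page'] (min_width=11, slack=10)
Total lines: 6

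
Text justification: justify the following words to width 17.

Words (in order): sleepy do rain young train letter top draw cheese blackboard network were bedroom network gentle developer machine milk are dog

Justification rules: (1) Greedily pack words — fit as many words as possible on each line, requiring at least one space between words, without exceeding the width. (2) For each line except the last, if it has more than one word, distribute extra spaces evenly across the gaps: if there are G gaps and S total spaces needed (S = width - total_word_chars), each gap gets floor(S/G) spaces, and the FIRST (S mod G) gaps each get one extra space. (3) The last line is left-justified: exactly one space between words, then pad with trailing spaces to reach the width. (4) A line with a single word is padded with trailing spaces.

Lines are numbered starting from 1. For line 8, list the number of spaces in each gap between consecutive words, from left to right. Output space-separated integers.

Line 1: ['sleepy', 'do', 'rain'] (min_width=14, slack=3)
Line 2: ['young', 'train'] (min_width=11, slack=6)
Line 3: ['letter', 'top', 'draw'] (min_width=15, slack=2)
Line 4: ['cheese', 'blackboard'] (min_width=17, slack=0)
Line 5: ['network', 'were'] (min_width=12, slack=5)
Line 6: ['bedroom', 'network'] (min_width=15, slack=2)
Line 7: ['gentle', 'developer'] (min_width=16, slack=1)
Line 8: ['machine', 'milk', 'are'] (min_width=16, slack=1)
Line 9: ['dog'] (min_width=3, slack=14)

Answer: 2 1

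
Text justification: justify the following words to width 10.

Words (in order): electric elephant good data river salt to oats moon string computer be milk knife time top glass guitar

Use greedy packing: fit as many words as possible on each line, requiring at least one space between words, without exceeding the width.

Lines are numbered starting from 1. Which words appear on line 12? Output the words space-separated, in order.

Answer: guitar

Derivation:
Line 1: ['electric'] (min_width=8, slack=2)
Line 2: ['elephant'] (min_width=8, slack=2)
Line 3: ['good', 'data'] (min_width=9, slack=1)
Line 4: ['river', 'salt'] (min_width=10, slack=0)
Line 5: ['to', 'oats'] (min_width=7, slack=3)
Line 6: ['moon'] (min_width=4, slack=6)
Line 7: ['string'] (min_width=6, slack=4)
Line 8: ['computer'] (min_width=8, slack=2)
Line 9: ['be', 'milk'] (min_width=7, slack=3)
Line 10: ['knife', 'time'] (min_width=10, slack=0)
Line 11: ['top', 'glass'] (min_width=9, slack=1)
Line 12: ['guitar'] (min_width=6, slack=4)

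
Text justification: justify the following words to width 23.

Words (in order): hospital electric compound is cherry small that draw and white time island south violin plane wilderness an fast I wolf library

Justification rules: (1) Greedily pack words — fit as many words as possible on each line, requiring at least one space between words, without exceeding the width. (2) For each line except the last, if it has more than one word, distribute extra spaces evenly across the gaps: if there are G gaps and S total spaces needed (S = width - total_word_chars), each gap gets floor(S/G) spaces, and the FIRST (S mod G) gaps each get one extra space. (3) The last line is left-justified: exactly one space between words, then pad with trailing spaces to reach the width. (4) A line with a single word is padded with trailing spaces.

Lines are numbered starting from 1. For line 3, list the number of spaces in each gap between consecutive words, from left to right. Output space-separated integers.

Line 1: ['hospital', 'electric'] (min_width=17, slack=6)
Line 2: ['compound', 'is', 'cherry'] (min_width=18, slack=5)
Line 3: ['small', 'that', 'draw', 'and'] (min_width=19, slack=4)
Line 4: ['white', 'time', 'island', 'south'] (min_width=23, slack=0)
Line 5: ['violin', 'plane', 'wilderness'] (min_width=23, slack=0)
Line 6: ['an', 'fast', 'I', 'wolf', 'library'] (min_width=22, slack=1)

Answer: 3 2 2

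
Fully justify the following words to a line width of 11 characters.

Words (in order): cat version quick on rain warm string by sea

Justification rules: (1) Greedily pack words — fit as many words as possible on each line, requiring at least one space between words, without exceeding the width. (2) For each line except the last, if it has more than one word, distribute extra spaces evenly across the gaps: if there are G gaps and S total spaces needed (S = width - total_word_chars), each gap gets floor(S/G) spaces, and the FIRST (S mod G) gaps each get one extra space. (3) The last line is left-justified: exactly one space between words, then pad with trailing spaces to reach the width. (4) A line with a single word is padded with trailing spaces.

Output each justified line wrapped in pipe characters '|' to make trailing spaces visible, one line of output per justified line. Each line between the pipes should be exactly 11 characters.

Answer: |cat version|
|quick    on|
|rain   warm|
|string   by|
|sea        |

Derivation:
Line 1: ['cat', 'version'] (min_width=11, slack=0)
Line 2: ['quick', 'on'] (min_width=8, slack=3)
Line 3: ['rain', 'warm'] (min_width=9, slack=2)
Line 4: ['string', 'by'] (min_width=9, slack=2)
Line 5: ['sea'] (min_width=3, slack=8)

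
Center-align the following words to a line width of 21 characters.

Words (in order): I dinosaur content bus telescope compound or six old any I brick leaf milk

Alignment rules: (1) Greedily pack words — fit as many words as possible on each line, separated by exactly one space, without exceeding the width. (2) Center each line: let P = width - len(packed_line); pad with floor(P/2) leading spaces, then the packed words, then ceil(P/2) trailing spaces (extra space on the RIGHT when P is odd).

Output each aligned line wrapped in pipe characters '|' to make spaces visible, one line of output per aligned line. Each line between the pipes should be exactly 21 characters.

Line 1: ['I', 'dinosaur', 'content'] (min_width=18, slack=3)
Line 2: ['bus', 'telescope'] (min_width=13, slack=8)
Line 3: ['compound', 'or', 'six', 'old'] (min_width=19, slack=2)
Line 4: ['any', 'I', 'brick', 'leaf', 'milk'] (min_width=21, slack=0)

Answer: | I dinosaur content  |
|    bus telescope    |
| compound or six old |
|any I brick leaf milk|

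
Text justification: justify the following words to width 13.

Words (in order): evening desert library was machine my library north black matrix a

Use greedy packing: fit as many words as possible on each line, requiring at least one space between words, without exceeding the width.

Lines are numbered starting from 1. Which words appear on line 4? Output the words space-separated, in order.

Line 1: ['evening'] (min_width=7, slack=6)
Line 2: ['desert'] (min_width=6, slack=7)
Line 3: ['library', 'was'] (min_width=11, slack=2)
Line 4: ['machine', 'my'] (min_width=10, slack=3)
Line 5: ['library', 'north'] (min_width=13, slack=0)
Line 6: ['black', 'matrix'] (min_width=12, slack=1)
Line 7: ['a'] (min_width=1, slack=12)

Answer: machine my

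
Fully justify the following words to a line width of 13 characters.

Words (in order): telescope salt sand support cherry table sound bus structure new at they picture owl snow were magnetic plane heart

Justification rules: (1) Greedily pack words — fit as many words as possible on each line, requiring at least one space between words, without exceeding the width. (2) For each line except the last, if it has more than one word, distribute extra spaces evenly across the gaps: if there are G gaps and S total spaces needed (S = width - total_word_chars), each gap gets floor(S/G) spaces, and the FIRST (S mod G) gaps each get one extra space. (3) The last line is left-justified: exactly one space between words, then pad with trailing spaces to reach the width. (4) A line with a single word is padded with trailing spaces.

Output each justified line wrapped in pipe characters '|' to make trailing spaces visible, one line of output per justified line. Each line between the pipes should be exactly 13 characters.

Line 1: ['telescope'] (min_width=9, slack=4)
Line 2: ['salt', 'sand'] (min_width=9, slack=4)
Line 3: ['support'] (min_width=7, slack=6)
Line 4: ['cherry', 'table'] (min_width=12, slack=1)
Line 5: ['sound', 'bus'] (min_width=9, slack=4)
Line 6: ['structure', 'new'] (min_width=13, slack=0)
Line 7: ['at', 'they'] (min_width=7, slack=6)
Line 8: ['picture', 'owl'] (min_width=11, slack=2)
Line 9: ['snow', 'were'] (min_width=9, slack=4)
Line 10: ['magnetic'] (min_width=8, slack=5)
Line 11: ['plane', 'heart'] (min_width=11, slack=2)

Answer: |telescope    |
|salt     sand|
|support      |
|cherry  table|
|sound     bus|
|structure new|
|at       they|
|picture   owl|
|snow     were|
|magnetic     |
|plane heart  |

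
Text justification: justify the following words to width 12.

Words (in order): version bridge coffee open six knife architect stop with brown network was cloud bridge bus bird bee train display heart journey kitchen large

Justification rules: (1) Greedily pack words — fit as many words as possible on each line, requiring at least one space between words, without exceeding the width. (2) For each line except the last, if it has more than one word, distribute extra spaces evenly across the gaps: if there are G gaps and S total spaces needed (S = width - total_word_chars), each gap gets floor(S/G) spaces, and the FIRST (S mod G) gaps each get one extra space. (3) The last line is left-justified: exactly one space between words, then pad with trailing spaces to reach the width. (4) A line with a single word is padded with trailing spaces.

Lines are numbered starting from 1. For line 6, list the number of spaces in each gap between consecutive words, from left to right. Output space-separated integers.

Answer: 4

Derivation:
Line 1: ['version'] (min_width=7, slack=5)
Line 2: ['bridge'] (min_width=6, slack=6)
Line 3: ['coffee', 'open'] (min_width=11, slack=1)
Line 4: ['six', 'knife'] (min_width=9, slack=3)
Line 5: ['architect'] (min_width=9, slack=3)
Line 6: ['stop', 'with'] (min_width=9, slack=3)
Line 7: ['brown'] (min_width=5, slack=7)
Line 8: ['network', 'was'] (min_width=11, slack=1)
Line 9: ['cloud', 'bridge'] (min_width=12, slack=0)
Line 10: ['bus', 'bird', 'bee'] (min_width=12, slack=0)
Line 11: ['train'] (min_width=5, slack=7)
Line 12: ['display'] (min_width=7, slack=5)
Line 13: ['heart'] (min_width=5, slack=7)
Line 14: ['journey'] (min_width=7, slack=5)
Line 15: ['kitchen'] (min_width=7, slack=5)
Line 16: ['large'] (min_width=5, slack=7)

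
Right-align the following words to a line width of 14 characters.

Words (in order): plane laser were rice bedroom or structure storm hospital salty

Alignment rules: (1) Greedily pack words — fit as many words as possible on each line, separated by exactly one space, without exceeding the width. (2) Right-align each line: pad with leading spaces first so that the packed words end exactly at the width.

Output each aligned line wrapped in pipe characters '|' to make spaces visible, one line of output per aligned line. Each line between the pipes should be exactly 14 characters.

Answer: |   plane laser|
|     were rice|
|    bedroom or|
|     structure|
|storm hospital|
|         salty|

Derivation:
Line 1: ['plane', 'laser'] (min_width=11, slack=3)
Line 2: ['were', 'rice'] (min_width=9, slack=5)
Line 3: ['bedroom', 'or'] (min_width=10, slack=4)
Line 4: ['structure'] (min_width=9, slack=5)
Line 5: ['storm', 'hospital'] (min_width=14, slack=0)
Line 6: ['salty'] (min_width=5, slack=9)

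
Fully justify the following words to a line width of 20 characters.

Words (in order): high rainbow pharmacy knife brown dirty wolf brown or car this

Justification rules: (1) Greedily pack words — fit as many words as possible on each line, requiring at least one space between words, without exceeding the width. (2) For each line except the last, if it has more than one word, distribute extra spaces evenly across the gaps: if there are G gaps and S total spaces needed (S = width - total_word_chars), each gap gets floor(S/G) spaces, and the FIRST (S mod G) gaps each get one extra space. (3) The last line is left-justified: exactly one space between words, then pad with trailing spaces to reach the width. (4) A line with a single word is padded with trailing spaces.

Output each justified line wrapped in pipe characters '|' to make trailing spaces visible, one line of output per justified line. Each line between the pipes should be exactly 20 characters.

Line 1: ['high', 'rainbow'] (min_width=12, slack=8)
Line 2: ['pharmacy', 'knife', 'brown'] (min_width=20, slack=0)
Line 3: ['dirty', 'wolf', 'brown', 'or'] (min_width=19, slack=1)
Line 4: ['car', 'this'] (min_width=8, slack=12)

Answer: |high         rainbow|
|pharmacy knife brown|
|dirty  wolf brown or|
|car this            |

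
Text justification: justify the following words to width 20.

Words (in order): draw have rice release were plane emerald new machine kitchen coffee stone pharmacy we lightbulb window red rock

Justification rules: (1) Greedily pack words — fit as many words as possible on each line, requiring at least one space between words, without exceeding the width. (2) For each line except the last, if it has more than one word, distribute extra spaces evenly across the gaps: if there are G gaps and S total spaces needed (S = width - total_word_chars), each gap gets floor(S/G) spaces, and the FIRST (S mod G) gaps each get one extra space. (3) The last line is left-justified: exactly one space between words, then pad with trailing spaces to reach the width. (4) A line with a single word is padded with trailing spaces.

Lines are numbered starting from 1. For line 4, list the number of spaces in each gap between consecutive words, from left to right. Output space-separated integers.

Answer: 1 1

Derivation:
Line 1: ['draw', 'have', 'rice'] (min_width=14, slack=6)
Line 2: ['release', 'were', 'plane'] (min_width=18, slack=2)
Line 3: ['emerald', 'new', 'machine'] (min_width=19, slack=1)
Line 4: ['kitchen', 'coffee', 'stone'] (min_width=20, slack=0)
Line 5: ['pharmacy', 'we'] (min_width=11, slack=9)
Line 6: ['lightbulb', 'window', 'red'] (min_width=20, slack=0)
Line 7: ['rock'] (min_width=4, slack=16)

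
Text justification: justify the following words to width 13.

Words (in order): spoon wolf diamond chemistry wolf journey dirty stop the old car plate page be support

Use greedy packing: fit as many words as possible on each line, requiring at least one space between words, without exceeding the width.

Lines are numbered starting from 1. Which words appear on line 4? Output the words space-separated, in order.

Line 1: ['spoon', 'wolf'] (min_width=10, slack=3)
Line 2: ['diamond'] (min_width=7, slack=6)
Line 3: ['chemistry'] (min_width=9, slack=4)
Line 4: ['wolf', 'journey'] (min_width=12, slack=1)
Line 5: ['dirty', 'stop'] (min_width=10, slack=3)
Line 6: ['the', 'old', 'car'] (min_width=11, slack=2)
Line 7: ['plate', 'page', 'be'] (min_width=13, slack=0)
Line 8: ['support'] (min_width=7, slack=6)

Answer: wolf journey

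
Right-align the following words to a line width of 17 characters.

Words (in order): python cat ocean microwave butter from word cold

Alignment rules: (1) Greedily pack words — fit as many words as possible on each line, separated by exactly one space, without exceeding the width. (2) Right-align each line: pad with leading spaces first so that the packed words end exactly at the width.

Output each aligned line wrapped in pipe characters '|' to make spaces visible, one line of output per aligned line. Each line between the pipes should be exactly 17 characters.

Answer: | python cat ocean|
| microwave butter|
|   from word cold|

Derivation:
Line 1: ['python', 'cat', 'ocean'] (min_width=16, slack=1)
Line 2: ['microwave', 'butter'] (min_width=16, slack=1)
Line 3: ['from', 'word', 'cold'] (min_width=14, slack=3)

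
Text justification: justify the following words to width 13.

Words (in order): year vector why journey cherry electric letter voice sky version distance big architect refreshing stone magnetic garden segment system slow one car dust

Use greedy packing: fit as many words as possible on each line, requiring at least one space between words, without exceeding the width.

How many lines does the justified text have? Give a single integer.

Answer: 15

Derivation:
Line 1: ['year', 'vector'] (min_width=11, slack=2)
Line 2: ['why', 'journey'] (min_width=11, slack=2)
Line 3: ['cherry'] (min_width=6, slack=7)
Line 4: ['electric'] (min_width=8, slack=5)
Line 5: ['letter', 'voice'] (min_width=12, slack=1)
Line 6: ['sky', 'version'] (min_width=11, slack=2)
Line 7: ['distance', 'big'] (min_width=12, slack=1)
Line 8: ['architect'] (min_width=9, slack=4)
Line 9: ['refreshing'] (min_width=10, slack=3)
Line 10: ['stone'] (min_width=5, slack=8)
Line 11: ['magnetic'] (min_width=8, slack=5)
Line 12: ['garden'] (min_width=6, slack=7)
Line 13: ['segment'] (min_width=7, slack=6)
Line 14: ['system', 'slow'] (min_width=11, slack=2)
Line 15: ['one', 'car', 'dust'] (min_width=12, slack=1)
Total lines: 15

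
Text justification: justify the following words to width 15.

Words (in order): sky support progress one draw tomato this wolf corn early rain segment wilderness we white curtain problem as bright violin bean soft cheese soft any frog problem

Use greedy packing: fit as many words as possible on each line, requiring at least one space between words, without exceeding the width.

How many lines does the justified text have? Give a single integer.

Line 1: ['sky', 'support'] (min_width=11, slack=4)
Line 2: ['progress', 'one'] (min_width=12, slack=3)
Line 3: ['draw', 'tomato'] (min_width=11, slack=4)
Line 4: ['this', 'wolf', 'corn'] (min_width=14, slack=1)
Line 5: ['early', 'rain'] (min_width=10, slack=5)
Line 6: ['segment'] (min_width=7, slack=8)
Line 7: ['wilderness', 'we'] (min_width=13, slack=2)
Line 8: ['white', 'curtain'] (min_width=13, slack=2)
Line 9: ['problem', 'as'] (min_width=10, slack=5)
Line 10: ['bright', 'violin'] (min_width=13, slack=2)
Line 11: ['bean', 'soft'] (min_width=9, slack=6)
Line 12: ['cheese', 'soft', 'any'] (min_width=15, slack=0)
Line 13: ['frog', 'problem'] (min_width=12, slack=3)
Total lines: 13

Answer: 13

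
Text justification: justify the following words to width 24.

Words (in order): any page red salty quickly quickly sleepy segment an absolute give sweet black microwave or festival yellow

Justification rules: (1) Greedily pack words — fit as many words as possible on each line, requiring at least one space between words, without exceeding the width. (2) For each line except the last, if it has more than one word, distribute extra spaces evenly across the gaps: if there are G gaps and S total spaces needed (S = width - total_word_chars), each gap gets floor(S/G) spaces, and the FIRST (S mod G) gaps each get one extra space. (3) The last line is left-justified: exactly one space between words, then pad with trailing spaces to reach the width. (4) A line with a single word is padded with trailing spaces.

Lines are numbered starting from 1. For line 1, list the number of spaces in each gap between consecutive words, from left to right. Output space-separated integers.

Line 1: ['any', 'page', 'red', 'salty'] (min_width=18, slack=6)
Line 2: ['quickly', 'quickly', 'sleepy'] (min_width=22, slack=2)
Line 3: ['segment', 'an', 'absolute', 'give'] (min_width=24, slack=0)
Line 4: ['sweet', 'black', 'microwave', 'or'] (min_width=24, slack=0)
Line 5: ['festival', 'yellow'] (min_width=15, slack=9)

Answer: 3 3 3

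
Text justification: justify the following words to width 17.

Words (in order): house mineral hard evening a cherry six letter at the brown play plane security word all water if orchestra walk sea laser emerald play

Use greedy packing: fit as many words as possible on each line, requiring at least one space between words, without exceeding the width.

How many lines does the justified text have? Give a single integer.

Answer: 9

Derivation:
Line 1: ['house', 'mineral'] (min_width=13, slack=4)
Line 2: ['hard', 'evening', 'a'] (min_width=14, slack=3)
Line 3: ['cherry', 'six', 'letter'] (min_width=17, slack=0)
Line 4: ['at', 'the', 'brown', 'play'] (min_width=17, slack=0)
Line 5: ['plane', 'security'] (min_width=14, slack=3)
Line 6: ['word', 'all', 'water', 'if'] (min_width=17, slack=0)
Line 7: ['orchestra', 'walk'] (min_width=14, slack=3)
Line 8: ['sea', 'laser', 'emerald'] (min_width=17, slack=0)
Line 9: ['play'] (min_width=4, slack=13)
Total lines: 9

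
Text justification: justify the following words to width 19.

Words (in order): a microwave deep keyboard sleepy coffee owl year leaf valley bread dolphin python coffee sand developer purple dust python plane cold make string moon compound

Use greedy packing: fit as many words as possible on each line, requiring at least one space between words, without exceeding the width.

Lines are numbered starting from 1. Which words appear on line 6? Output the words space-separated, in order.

Answer: coffee sand

Derivation:
Line 1: ['a', 'microwave', 'deep'] (min_width=16, slack=3)
Line 2: ['keyboard', 'sleepy'] (min_width=15, slack=4)
Line 3: ['coffee', 'owl', 'year'] (min_width=15, slack=4)
Line 4: ['leaf', 'valley', 'bread'] (min_width=17, slack=2)
Line 5: ['dolphin', 'python'] (min_width=14, slack=5)
Line 6: ['coffee', 'sand'] (min_width=11, slack=8)
Line 7: ['developer', 'purple'] (min_width=16, slack=3)
Line 8: ['dust', 'python', 'plane'] (min_width=17, slack=2)
Line 9: ['cold', 'make', 'string'] (min_width=16, slack=3)
Line 10: ['moon', 'compound'] (min_width=13, slack=6)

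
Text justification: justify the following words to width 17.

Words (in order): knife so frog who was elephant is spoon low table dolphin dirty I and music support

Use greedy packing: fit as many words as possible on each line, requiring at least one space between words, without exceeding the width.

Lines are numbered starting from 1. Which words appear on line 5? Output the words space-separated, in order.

Line 1: ['knife', 'so', 'frog', 'who'] (min_width=17, slack=0)
Line 2: ['was', 'elephant', 'is'] (min_width=15, slack=2)
Line 3: ['spoon', 'low', 'table'] (min_width=15, slack=2)
Line 4: ['dolphin', 'dirty', 'I'] (min_width=15, slack=2)
Line 5: ['and', 'music', 'support'] (min_width=17, slack=0)

Answer: and music support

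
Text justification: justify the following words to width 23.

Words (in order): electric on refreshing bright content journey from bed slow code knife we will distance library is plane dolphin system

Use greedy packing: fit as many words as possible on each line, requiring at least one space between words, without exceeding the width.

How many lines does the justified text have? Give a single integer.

Answer: 6

Derivation:
Line 1: ['electric', 'on', 'refreshing'] (min_width=22, slack=1)
Line 2: ['bright', 'content', 'journey'] (min_width=22, slack=1)
Line 3: ['from', 'bed', 'slow', 'code'] (min_width=18, slack=5)
Line 4: ['knife', 'we', 'will', 'distance'] (min_width=22, slack=1)
Line 5: ['library', 'is', 'plane'] (min_width=16, slack=7)
Line 6: ['dolphin', 'system'] (min_width=14, slack=9)
Total lines: 6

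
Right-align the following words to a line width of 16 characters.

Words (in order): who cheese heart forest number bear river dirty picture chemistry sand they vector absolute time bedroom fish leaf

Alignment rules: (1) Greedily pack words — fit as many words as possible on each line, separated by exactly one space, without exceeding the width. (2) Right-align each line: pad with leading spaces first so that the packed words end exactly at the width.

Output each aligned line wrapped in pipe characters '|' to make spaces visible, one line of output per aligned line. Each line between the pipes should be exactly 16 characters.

Answer: |who cheese heart|
|   forest number|
|bear river dirty|
|         picture|
|  chemistry sand|
|     they vector|
|   absolute time|
|    bedroom fish|
|            leaf|

Derivation:
Line 1: ['who', 'cheese', 'heart'] (min_width=16, slack=0)
Line 2: ['forest', 'number'] (min_width=13, slack=3)
Line 3: ['bear', 'river', 'dirty'] (min_width=16, slack=0)
Line 4: ['picture'] (min_width=7, slack=9)
Line 5: ['chemistry', 'sand'] (min_width=14, slack=2)
Line 6: ['they', 'vector'] (min_width=11, slack=5)
Line 7: ['absolute', 'time'] (min_width=13, slack=3)
Line 8: ['bedroom', 'fish'] (min_width=12, slack=4)
Line 9: ['leaf'] (min_width=4, slack=12)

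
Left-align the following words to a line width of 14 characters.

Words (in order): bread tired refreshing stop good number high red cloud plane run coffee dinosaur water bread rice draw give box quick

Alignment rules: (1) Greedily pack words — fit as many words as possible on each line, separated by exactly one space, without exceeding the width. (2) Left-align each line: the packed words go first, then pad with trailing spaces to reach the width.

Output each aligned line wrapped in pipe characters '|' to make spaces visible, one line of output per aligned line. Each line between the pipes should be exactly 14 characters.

Line 1: ['bread', 'tired'] (min_width=11, slack=3)
Line 2: ['refreshing'] (min_width=10, slack=4)
Line 3: ['stop', 'good'] (min_width=9, slack=5)
Line 4: ['number', 'high'] (min_width=11, slack=3)
Line 5: ['red', 'cloud'] (min_width=9, slack=5)
Line 6: ['plane', 'run'] (min_width=9, slack=5)
Line 7: ['coffee'] (min_width=6, slack=8)
Line 8: ['dinosaur', 'water'] (min_width=14, slack=0)
Line 9: ['bread', 'rice'] (min_width=10, slack=4)
Line 10: ['draw', 'give', 'box'] (min_width=13, slack=1)
Line 11: ['quick'] (min_width=5, slack=9)

Answer: |bread tired   |
|refreshing    |
|stop good     |
|number high   |
|red cloud     |
|plane run     |
|coffee        |
|dinosaur water|
|bread rice    |
|draw give box |
|quick         |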